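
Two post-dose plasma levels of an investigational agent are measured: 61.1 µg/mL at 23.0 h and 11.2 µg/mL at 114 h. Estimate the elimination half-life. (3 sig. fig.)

37.2 hours

k = ln(C₁/C₂) / (t₂ − t₁) = ln(61.1/11.2) / (114 − 23.0)
  = 1.697 / 91.00 = 0.01864 h⁻¹
t½ = ln 2 / k = ln 2 / 0.01864 ≈ 37.2 hours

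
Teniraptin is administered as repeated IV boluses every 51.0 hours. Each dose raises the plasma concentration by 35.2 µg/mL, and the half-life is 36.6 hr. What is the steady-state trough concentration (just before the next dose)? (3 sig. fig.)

k = ln 2 / 36.6 = 0.01894 hr⁻¹
Fraction remaining after one interval: e^(−kτ) = e^(−0.01894 × 51.0) = 0.3807
R = 1 / (1 − 0.3807) = 1.615
Css,max = 35.2 × 1.615 = 56.83 µg/mL
Css,min = Css,max × e^(−kτ) = 56.83 × 0.3807 ≈ 21.6 µg/mL

21.6 µg/mL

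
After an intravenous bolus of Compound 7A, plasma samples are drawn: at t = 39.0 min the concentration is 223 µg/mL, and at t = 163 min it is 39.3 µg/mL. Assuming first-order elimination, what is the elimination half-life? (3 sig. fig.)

49.5 minutes

k = ln(C₁/C₂) / (t₂ − t₁) = ln(223/39.3) / (163 − 39.0)
  = 1.736 / 124.0 = 0.01400 min⁻¹
t½ = ln 2 / k = ln 2 / 0.01400 ≈ 49.5 minutes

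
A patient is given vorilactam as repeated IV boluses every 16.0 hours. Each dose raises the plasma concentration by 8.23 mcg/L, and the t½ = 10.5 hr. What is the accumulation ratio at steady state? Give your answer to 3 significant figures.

1.53

k = ln 2 / 10.5 = 0.06601 hr⁻¹
Fraction remaining after one interval: e^(−kτ) = e^(−0.06601 × 16.0) = 0.3478
R = 1 / (1 − 0.3478) = 1 / 0.6522 ≈ 1.53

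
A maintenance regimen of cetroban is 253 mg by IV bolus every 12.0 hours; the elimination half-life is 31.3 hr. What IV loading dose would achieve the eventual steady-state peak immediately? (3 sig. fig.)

1080 mg

k = ln 2 / 31.3 = 0.02215 hr⁻¹
Accumulation ratio R = 1 / (1 − e^(−kτ)) = 1 / (1 − e^(−0.02215×12.0)) = 1 / (1 − 0.7666) = 4.285
Loading dose = maintenance dose × R = 253 × 4.285 ≈ 1080 mg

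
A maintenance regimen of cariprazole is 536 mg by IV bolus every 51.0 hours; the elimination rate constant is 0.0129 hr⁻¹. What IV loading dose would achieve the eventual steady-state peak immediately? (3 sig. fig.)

Accumulation ratio R = 1 / (1 − e^(−kτ)) = 1 / (1 − e^(−0.01290×51.0)) = 1 / (1 − 0.5179) = 2.074
Loading dose = maintenance dose × R = 536 × 2.074 ≈ 1110 mg

1110 mg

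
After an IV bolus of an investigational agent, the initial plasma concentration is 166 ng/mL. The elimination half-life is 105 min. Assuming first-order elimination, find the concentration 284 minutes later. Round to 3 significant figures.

k = ln 2 / 105 = 0.006601 min⁻¹
284 min is 2.705 half-lives, so C = 166 × (1/2)^2.705 = 166 × 0.1534 ≈ 25.5 ng/mL

25.5 ng/mL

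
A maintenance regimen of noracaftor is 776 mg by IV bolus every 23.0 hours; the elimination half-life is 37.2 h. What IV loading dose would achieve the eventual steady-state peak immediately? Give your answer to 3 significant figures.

2230 mg

k = ln 2 / 37.2 = 0.01863 h⁻¹
Accumulation ratio R = 1 / (1 − e^(−kτ)) = 1 / (1 − e^(−0.01863×23.0)) = 1 / (1 − 0.6514) = 2.869
Loading dose = maintenance dose × R = 776 × 2.869 ≈ 2230 mg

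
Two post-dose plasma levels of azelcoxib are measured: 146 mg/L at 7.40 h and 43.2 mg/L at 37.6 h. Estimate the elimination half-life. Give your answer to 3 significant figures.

17.2 hours

k = ln(C₁/C₂) / (t₂ − t₁) = ln(146/43.2) / (37.6 − 7.40)
  = 1.218 / 30.20 = 0.04032 h⁻¹
t½ = ln 2 / k = ln 2 / 0.04032 ≈ 17.2 hours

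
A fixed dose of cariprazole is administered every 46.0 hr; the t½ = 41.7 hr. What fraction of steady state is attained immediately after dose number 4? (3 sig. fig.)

0.953

k = ln 2 / 41.7 = 0.01662 hr⁻¹
f_n = 1 − e^(−nkτ) = 1 − e^(−4 × 0.01662 × 46.0) = 1 − e^(−3.058) = 1 − 0.04696 ≈ 0.953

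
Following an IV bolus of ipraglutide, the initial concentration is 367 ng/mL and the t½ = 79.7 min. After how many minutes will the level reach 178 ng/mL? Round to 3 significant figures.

k = ln 2 / 79.7 = 0.008697 min⁻¹
C(t) = C₀ e^(−kt)  ⇒  t = ln(C₀/C) / k
t = ln(367/178) / 0.008697 = 0.7236 / 0.008697 ≈ 83.2 minutes

83.2 minutes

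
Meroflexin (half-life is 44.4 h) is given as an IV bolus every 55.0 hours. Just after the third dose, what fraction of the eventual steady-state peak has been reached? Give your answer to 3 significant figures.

0.924

k = ln 2 / 44.4 = 0.01561 h⁻¹
f_n = 1 − e^(−nkτ) = 1 − e^(−3 × 0.01561 × 55.0) = 1 − e^(−2.576) = 1 − 0.07609 ≈ 0.924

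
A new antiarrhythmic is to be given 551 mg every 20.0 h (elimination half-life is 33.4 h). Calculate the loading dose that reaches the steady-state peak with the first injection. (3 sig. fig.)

k = ln 2 / 33.4 = 0.02075 h⁻¹
Accumulation ratio R = 1 / (1 − e^(−kτ)) = 1 / (1 − e^(−0.02075×20.0)) = 1 / (1 − 0.6603) = 2.944
Loading dose = maintenance dose × R = 551 × 2.944 ≈ 1620 mg

1620 mg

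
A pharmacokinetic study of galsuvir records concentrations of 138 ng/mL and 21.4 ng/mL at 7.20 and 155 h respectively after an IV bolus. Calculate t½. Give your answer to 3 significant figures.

k = ln(C₁/C₂) / (t₂ − t₁) = ln(138/21.4) / (155 − 7.20)
  = 1.864 / 147.8 = 0.01261 h⁻¹
t½ = ln 2 / k = ln 2 / 0.01261 ≈ 55.0 hours

55.0 hours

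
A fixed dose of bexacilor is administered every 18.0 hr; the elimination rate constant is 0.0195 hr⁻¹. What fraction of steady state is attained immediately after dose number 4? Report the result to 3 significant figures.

f_n = 1 − e^(−nkτ) = 1 − e^(−4 × 0.01950 × 18.0) = 1 − e^(−1.404) = 1 − 0.2456 ≈ 0.754

0.754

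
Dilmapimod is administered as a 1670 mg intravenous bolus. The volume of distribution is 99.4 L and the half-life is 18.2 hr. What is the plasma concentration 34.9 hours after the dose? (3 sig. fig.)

4.45 µg/mL

C₀ = dose / V = 1670 / 99.4 = 16.80 µg/mL
k = ln 2 / 18.2 = 0.03809 hr⁻¹
C(t) = C₀ e^(−kt) = 16.80 × e^(−0.03809 × 34.9) = 16.80 × e^(−1.329) = 16.80 × 0.2647 ≈ 4.45 µg/mL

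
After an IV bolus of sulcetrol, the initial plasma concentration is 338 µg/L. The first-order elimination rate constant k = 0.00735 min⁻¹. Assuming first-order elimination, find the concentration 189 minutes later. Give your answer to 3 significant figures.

84.3 µg/L

C(t) = C₀ e^(−kt) = 338 × e^(−0.007350 × 189) = 338 × e^(−1.389) = 338 × 0.2493 ≈ 84.3 µg/L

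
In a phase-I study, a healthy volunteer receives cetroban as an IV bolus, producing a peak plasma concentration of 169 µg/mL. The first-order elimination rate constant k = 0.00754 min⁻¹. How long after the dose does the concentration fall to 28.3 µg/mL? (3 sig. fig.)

C(t) = C₀ e^(−kt)  ⇒  t = ln(C₀/C) / k
t = ln(169/28.3) / 0.007540 = 1.787 / 0.007540 ≈ 237 minutes

237 minutes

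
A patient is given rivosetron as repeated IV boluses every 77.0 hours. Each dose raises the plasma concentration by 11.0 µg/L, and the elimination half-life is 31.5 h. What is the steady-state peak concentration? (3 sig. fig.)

13.5 µg/L

k = ln 2 / 31.5 = 0.02200 h⁻¹
Fraction remaining after one interval: e^(−kτ) = e^(−0.02200 × 77.0) = 0.1837
R = 1 / (1 − 0.1837) = 1.225
Css,max = 11.0 × 1.225 ≈ 13.5 µg/L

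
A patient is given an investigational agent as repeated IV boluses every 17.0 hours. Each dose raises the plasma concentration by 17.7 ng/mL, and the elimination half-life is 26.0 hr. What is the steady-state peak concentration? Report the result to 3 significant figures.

48.6 ng/mL

k = ln 2 / 26.0 = 0.02666 hr⁻¹
Fraction remaining after one interval: e^(−kτ) = e^(−0.02666 × 17.0) = 0.6356
R = 1 / (1 − 0.6356) = 2.744
Css,max = 17.7 × 2.744 ≈ 48.6 ng/mL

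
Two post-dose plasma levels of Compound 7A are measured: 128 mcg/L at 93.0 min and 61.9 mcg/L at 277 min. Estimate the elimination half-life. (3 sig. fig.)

176 minutes

k = ln(C₁/C₂) / (t₂ − t₁) = ln(128/61.9) / (277 − 93.0)
  = 0.7265 / 184.0 = 0.003948 min⁻¹
t½ = ln 2 / k = ln 2 / 0.003948 ≈ 176 minutes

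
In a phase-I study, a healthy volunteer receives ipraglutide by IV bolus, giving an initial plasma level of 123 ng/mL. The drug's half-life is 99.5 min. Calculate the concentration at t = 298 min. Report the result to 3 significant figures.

k = ln 2 / 99.5 = 0.006966 min⁻¹
C(t) = C₀ e^(−kt) = 123 × e^(−0.006966 × 298) = 123 × e^(−2.076) = 123 × 0.1254 ≈ 15.4 ng/mL

15.4 ng/mL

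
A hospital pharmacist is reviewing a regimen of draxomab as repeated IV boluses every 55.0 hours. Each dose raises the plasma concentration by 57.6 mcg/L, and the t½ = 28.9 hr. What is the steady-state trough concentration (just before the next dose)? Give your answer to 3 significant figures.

21.0 mcg/L

k = ln 2 / 28.9 = 0.02398 hr⁻¹
Fraction remaining after one interval: e^(−kτ) = e^(−0.02398 × 55.0) = 0.2674
R = 1 / (1 − 0.2674) = 1.365
Css,max = 57.6 × 1.365 = 78.62 mcg/L
Css,min = Css,max × e^(−kτ) = 78.62 × 0.2674 ≈ 21.0 mcg/L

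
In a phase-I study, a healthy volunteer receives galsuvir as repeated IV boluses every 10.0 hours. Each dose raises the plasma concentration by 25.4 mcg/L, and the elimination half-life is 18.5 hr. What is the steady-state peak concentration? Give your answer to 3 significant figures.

81.3 mcg/L

k = ln 2 / 18.5 = 0.03747 hr⁻¹
Fraction remaining after one interval: e^(−kτ) = e^(−0.03747 × 10.0) = 0.6875
R = 1 / (1 − 0.6875) = 3.200
Css,max = 25.4 × 3.200 ≈ 81.3 mcg/L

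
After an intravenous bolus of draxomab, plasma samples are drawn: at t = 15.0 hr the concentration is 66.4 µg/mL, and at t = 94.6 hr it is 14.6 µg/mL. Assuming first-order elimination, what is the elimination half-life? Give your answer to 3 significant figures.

36.4 hours

k = ln(C₁/C₂) / (t₂ − t₁) = ln(66.4/14.6) / (94.6 − 15.0)
  = 1.515 / 79.60 = 0.01903 hr⁻¹
t½ = ln 2 / k = ln 2 / 0.01903 ≈ 36.4 hours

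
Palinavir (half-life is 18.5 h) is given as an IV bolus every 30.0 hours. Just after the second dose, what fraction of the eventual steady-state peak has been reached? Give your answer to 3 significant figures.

k = ln 2 / 18.5 = 0.03747 h⁻¹
f_n = 1 − e^(−nkτ) = 1 − e^(−2 × 0.03747 × 30.0) = 1 − e^(−2.248) = 1 − 0.1056 ≈ 0.894

0.894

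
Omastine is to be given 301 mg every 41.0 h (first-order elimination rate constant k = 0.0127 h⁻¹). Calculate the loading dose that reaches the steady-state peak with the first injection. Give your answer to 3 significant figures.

Accumulation ratio R = 1 / (1 − e^(−kτ)) = 1 / (1 − e^(−0.01270×41.0)) = 1 / (1 − 0.5941) = 2.464
Loading dose = maintenance dose × R = 301 × 2.464 ≈ 742 mg

742 mg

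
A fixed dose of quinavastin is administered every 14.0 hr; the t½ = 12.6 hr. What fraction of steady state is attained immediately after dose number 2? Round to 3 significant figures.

0.786

k = ln 2 / 12.6 = 0.05501 hr⁻¹
f_n = 1 − e^(−nkτ) = 1 − e^(−2 × 0.05501 × 14.0) = 1 − e^(−1.540) = 1 − 0.2143 ≈ 0.786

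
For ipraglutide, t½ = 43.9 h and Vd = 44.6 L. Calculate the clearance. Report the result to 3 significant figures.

0.704 L/h

k = ln 2 / t½ = ln 2 / 43.9 = 0.01579 h⁻¹
CL = k · V = 0.01579 × 44.6 ≈ 0.704 L/h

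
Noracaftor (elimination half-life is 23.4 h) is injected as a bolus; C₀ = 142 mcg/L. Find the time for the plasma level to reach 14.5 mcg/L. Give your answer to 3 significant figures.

k = ln 2 / 23.4 = 0.02962 h⁻¹
C(t) = C₀ e^(−kt)  ⇒  t = ln(C₀/C) / k
t = ln(142/14.5) / 0.02962 = 2.282 / 0.02962 ≈ 77.0 hours

77.0 hours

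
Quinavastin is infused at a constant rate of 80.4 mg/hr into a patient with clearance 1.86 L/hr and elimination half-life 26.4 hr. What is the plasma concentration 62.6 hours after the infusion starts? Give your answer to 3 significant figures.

Css = rate / CL = 80.4 / 1.86 = 43.23 µg/mL
k = ln 2 / 26.4 = 0.02626 hr⁻¹
C(t) = Css (1 − e^(−kt)) = 43.23 × (1 − e^(−1.644)) = 43.23 × 0.8067 ≈ 34.9 µg/mL

34.9 µg/mL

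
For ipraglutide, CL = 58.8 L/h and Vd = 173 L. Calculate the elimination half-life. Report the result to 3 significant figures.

k = CL / V = 58.8 / 173 = 0.3399 h⁻¹
t½ = ln 2 / k = ln 2 / 0.3399 ≈ 2.04 hours

2.04 hours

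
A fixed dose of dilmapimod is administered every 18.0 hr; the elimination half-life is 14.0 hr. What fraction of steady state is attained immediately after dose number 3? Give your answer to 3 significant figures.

0.931

k = ln 2 / 14.0 = 0.04951 hr⁻¹
f_n = 1 − e^(−nkτ) = 1 − e^(−3 × 0.04951 × 18.0) = 1 − e^(−2.674) = 1 − 0.06901 ≈ 0.931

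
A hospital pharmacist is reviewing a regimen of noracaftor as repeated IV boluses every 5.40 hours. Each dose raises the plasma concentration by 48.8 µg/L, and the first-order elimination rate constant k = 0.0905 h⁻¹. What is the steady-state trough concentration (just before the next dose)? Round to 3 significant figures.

77.4 µg/L

Fraction remaining after one interval: e^(−kτ) = e^(−0.09050 × 5.40) = 0.6134
R = 1 / (1 − 0.6134) = 2.587
Css,max = 48.8 × 2.587 = 126.2 µg/L
Css,min = Css,max × e^(−kτ) = 126.2 × 0.6134 ≈ 77.4 µg/L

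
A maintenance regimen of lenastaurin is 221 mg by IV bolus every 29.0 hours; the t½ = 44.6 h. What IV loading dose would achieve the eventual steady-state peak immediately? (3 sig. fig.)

609 mg

k = ln 2 / 44.6 = 0.01554 h⁻¹
Accumulation ratio R = 1 / (1 − e^(−kτ)) = 1 / (1 − e^(−0.01554×29.0)) = 1 / (1 − 0.6372) = 2.756
Loading dose = maintenance dose × R = 221 × 2.756 ≈ 609 mg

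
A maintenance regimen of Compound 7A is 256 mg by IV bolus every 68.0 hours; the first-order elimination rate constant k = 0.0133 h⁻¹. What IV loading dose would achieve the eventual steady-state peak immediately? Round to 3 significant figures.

Accumulation ratio R = 1 / (1 − e^(−kτ)) = 1 / (1 − e^(−0.01330×68.0)) = 1 / (1 − 0.4048) = 1.680
Loading dose = maintenance dose × R = 256 × 1.680 ≈ 430 mg

430 mg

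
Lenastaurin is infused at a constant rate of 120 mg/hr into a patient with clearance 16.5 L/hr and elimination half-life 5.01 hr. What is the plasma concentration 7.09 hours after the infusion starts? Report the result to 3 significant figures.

Css = rate / CL = 120 / 16.5 = 7.273 mg/L
k = ln 2 / 5.01 = 0.1384 hr⁻¹
C(t) = Css (1 − e^(−kt)) = 7.273 × (1 − e^(−0.9809)) = 7.273 × 0.6250 ≈ 4.55 mg/L

4.55 mg/L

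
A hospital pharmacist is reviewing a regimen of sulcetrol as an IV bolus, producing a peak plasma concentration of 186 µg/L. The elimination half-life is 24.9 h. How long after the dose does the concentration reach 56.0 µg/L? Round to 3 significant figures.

k = ln 2 / 24.9 = 0.02784 h⁻¹
C(t) = C₀ e^(−kt)  ⇒  t = ln(C₀/C) / k
t = ln(186/56.0) / 0.02784 = 1.200 / 0.02784 ≈ 43.1 hours

43.1 hours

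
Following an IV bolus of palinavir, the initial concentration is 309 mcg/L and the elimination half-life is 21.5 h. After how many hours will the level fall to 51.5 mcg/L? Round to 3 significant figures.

k = ln 2 / 21.5 = 0.03224 h⁻¹
C(t) = C₀ e^(−kt)  ⇒  t = ln(C₀/C) / k
t = ln(309/51.5) / 0.03224 = 1.792 / 0.03224 ≈ 55.6 hours

55.6 hours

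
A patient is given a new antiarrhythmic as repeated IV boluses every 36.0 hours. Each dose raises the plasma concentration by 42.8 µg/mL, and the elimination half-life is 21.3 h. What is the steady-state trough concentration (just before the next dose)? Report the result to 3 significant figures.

19.2 µg/mL

k = ln 2 / 21.3 = 0.03254 h⁻¹
Fraction remaining after one interval: e^(−kτ) = e^(−0.03254 × 36.0) = 0.3099
R = 1 / (1 − 0.3099) = 1.449
Css,max = 42.8 × 1.449 = 62.02 µg/mL
Css,min = Css,max × e^(−kτ) = 62.02 × 0.3099 ≈ 19.2 µg/mL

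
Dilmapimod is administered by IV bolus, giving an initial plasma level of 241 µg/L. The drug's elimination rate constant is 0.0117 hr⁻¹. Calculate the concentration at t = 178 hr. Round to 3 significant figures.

30.0 µg/L

C(t) = C₀ e^(−kt) = 241 × e^(−0.01170 × 178) = 241 × e^(−2.083) = 241 × 0.1246 ≈ 30.0 µg/L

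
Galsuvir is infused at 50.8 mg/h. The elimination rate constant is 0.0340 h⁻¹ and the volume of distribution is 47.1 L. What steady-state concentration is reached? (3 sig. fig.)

31.7 µg/mL

CL = k · V = 0.0340 × 47.1 = 1.601 L/h
Css = rate / CL = 50.8 / 1.601 ≈ 31.7 µg/mL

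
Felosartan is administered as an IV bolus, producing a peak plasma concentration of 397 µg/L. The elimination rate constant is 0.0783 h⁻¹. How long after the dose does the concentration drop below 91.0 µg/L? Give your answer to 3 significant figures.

18.8 hours

C(t) = C₀ e^(−kt)  ⇒  t = ln(C₀/C) / k
t = ln(397/91.0) / 0.07830 = 1.473 / 0.07830 ≈ 18.8 hours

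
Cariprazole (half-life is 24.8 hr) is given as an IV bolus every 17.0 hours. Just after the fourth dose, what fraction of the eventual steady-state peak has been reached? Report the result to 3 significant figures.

k = ln 2 / 24.8 = 0.02795 hr⁻¹
f_n = 1 − e^(−nkτ) = 1 − e^(−4 × 0.02795 × 17.0) = 1 − e^(−1.901) = 1 − 0.1495 ≈ 0.851

0.851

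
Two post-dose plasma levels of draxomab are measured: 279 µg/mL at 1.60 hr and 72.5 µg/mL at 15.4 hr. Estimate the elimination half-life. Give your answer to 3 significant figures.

7.10 hours

k = ln(C₁/C₂) / (t₂ − t₁) = ln(279/72.5) / (15.4 − 1.60)
  = 1.348 / 13.80 = 0.09765 hr⁻¹
t½ = ln 2 / k = ln 2 / 0.09765 ≈ 7.10 hours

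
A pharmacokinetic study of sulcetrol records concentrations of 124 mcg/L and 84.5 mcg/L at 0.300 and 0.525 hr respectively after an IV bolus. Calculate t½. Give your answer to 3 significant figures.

k = ln(C₁/C₂) / (t₂ − t₁) = ln(124/84.5) / (0.525 − 0.300)
  = 0.3835 / 0.2250 = 1.705 hr⁻¹
t½ = ln 2 / k = ln 2 / 1.705 ≈ 0.407 hours

0.407 hours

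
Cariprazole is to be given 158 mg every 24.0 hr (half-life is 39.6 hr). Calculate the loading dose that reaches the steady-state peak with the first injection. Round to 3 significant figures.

k = ln 2 / 39.6 = 0.01750 hr⁻¹
Accumulation ratio R = 1 / (1 − e^(−kτ)) = 1 / (1 − e^(−0.01750×24.0)) = 1 / (1 − 0.6570) = 2.915
Loading dose = maintenance dose × R = 158 × 2.915 ≈ 461 mg

461 mg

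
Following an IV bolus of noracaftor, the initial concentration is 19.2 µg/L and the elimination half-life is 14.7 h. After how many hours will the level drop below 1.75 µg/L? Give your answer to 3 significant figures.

50.8 hours

k = ln 2 / 14.7 = 0.04715 h⁻¹
C(t) = C₀ e^(−kt)  ⇒  t = ln(C₀/C) / k
t = ln(19.2/1.75) / 0.04715 = 2.395 / 0.04715 ≈ 50.8 hours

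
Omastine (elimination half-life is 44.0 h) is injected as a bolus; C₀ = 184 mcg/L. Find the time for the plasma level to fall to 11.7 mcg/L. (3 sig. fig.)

k = ln 2 / 44.0 = 0.01575 h⁻¹
C(t) = C₀ e^(−kt)  ⇒  t = ln(C₀/C) / k
t = ln(184/11.7) / 0.01575 = 2.755 / 0.01575 ≈ 175 hours

175 hours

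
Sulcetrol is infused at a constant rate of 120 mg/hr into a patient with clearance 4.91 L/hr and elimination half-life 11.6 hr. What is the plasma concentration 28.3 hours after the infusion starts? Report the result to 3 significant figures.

19.9 µg/mL

Css = rate / CL = 120 / 4.91 = 24.44 µg/mL
k = ln 2 / 11.6 = 0.05975 hr⁻¹
C(t) = Css (1 − e^(−kt)) = 24.44 × (1 − e^(−1.691)) = 24.44 × 0.8157 ≈ 19.9 µg/mL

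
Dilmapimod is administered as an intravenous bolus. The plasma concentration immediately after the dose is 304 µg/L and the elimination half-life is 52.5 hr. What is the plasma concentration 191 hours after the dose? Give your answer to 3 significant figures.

24.4 µg/L

k = ln 2 / 52.5 = 0.01320 hr⁻¹
191 hr is 3.638 half-lives, so C = 304 × (1/2)^3.638 = 304 × 0.08032 ≈ 24.4 µg/L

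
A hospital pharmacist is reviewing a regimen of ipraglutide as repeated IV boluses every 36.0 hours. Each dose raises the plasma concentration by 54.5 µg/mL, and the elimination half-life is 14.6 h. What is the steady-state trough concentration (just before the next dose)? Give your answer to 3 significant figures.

12.0 µg/mL

k = ln 2 / 14.6 = 0.04748 h⁻¹
Fraction remaining after one interval: e^(−kτ) = e^(−0.04748 × 36.0) = 0.1810
R = 1 / (1 − 0.1810) = 1.221
Css,max = 54.5 × 1.221 = 66.55 µg/mL
Css,min = Css,max × e^(−kτ) = 66.55 × 0.1810 ≈ 12.0 µg/mL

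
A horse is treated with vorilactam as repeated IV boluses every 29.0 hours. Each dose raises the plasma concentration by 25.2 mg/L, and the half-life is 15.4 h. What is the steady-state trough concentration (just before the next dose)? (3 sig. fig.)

9.37 mg/L

k = ln 2 / 15.4 = 0.04501 h⁻¹
Fraction remaining after one interval: e^(−kτ) = e^(−0.04501 × 29.0) = 0.2711
R = 1 / (1 − 0.2711) = 1.372
Css,max = 25.2 × 1.372 = 34.57 mg/L
Css,min = Css,max × e^(−kτ) = 34.57 × 0.2711 ≈ 9.37 mg/L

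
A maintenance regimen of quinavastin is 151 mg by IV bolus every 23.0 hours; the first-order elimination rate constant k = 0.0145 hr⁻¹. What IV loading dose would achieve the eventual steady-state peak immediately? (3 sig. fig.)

Accumulation ratio R = 1 / (1 − e^(−kτ)) = 1 / (1 − e^(−0.01450×23.0)) = 1 / (1 − 0.7164) = 3.526
Loading dose = maintenance dose × R = 151 × 3.526 ≈ 532 mg

532 mg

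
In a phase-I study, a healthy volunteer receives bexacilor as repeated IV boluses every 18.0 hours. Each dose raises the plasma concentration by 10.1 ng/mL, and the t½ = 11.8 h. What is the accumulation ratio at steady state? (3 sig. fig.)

k = ln 2 / 11.8 = 0.05874 h⁻¹
Fraction remaining after one interval: e^(−kτ) = e^(−0.05874 × 18.0) = 0.3474
R = 1 / (1 − 0.3474) = 1 / 0.6526 ≈ 1.53

1.53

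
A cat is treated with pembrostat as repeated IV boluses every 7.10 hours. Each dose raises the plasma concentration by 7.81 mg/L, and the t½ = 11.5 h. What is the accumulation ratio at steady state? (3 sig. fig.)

k = ln 2 / 11.5 = 0.06027 h⁻¹
Fraction remaining after one interval: e^(−kτ) = e^(−0.06027 × 7.10) = 0.6518
R = 1 / (1 − 0.6518) = 1 / 0.3482 ≈ 2.87

2.87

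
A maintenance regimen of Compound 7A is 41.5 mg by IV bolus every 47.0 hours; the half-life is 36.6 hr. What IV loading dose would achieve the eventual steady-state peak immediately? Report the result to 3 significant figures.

70.4 mg

k = ln 2 / 36.6 = 0.01894 hr⁻¹
Accumulation ratio R = 1 / (1 − e^(−kτ)) = 1 / (1 − e^(−0.01894×47.0)) = 1 / (1 − 0.4106) = 1.697
Loading dose = maintenance dose × R = 41.5 × 1.697 ≈ 70.4 mg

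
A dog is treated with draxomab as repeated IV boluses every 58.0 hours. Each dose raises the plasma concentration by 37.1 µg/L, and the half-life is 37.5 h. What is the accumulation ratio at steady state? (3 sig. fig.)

k = ln 2 / 37.5 = 0.01848 h⁻¹
Fraction remaining after one interval: e^(−kτ) = e^(−0.01848 × 58.0) = 0.3423
R = 1 / (1 − 0.3423) = 1 / 0.6577 ≈ 1.52

1.52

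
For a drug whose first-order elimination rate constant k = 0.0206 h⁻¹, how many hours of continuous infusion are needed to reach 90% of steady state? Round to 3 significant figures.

f = 1 − e^(−kt)  ⇒  t = −ln(1 − f) / k
t = −ln(1 − 0.9) / 0.02060 = 2.303 / 0.02060 ≈ 112 hours

112 hours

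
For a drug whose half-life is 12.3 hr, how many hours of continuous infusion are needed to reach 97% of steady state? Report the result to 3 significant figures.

k = ln 2 / 12.3 = 0.05635 hr⁻¹
f = 1 − e^(−kt)  ⇒  t = −ln(1 − f) / k
t = −ln(1 − 0.97) / 0.05635 = 3.507 / 0.05635 ≈ 62.2 hours

62.2 hours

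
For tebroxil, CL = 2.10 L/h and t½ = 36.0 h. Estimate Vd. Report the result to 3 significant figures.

109 L

k = ln 2 / t½ = ln 2 / 36.0 = 0.01925 h⁻¹
V = CL / k = 2.10 / 0.01925 ≈ 109 L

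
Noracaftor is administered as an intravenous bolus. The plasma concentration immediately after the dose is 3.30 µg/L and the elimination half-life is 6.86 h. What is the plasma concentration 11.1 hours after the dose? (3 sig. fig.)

k = ln 2 / 6.86 = 0.1010 h⁻¹
11.1 h is 1.618 half-lives, so C = 3.30 × (1/2)^1.618 = 3.30 × 0.3258 ≈ 1.08 µg/L

1.08 µg/L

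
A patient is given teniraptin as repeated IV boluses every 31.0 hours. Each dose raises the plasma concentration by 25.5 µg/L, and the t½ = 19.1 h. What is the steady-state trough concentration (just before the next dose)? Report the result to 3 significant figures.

12.3 µg/L

k = ln 2 / 19.1 = 0.03629 h⁻¹
Fraction remaining after one interval: e^(−kτ) = e^(−0.03629 × 31.0) = 0.3247
R = 1 / (1 − 0.3247) = 1.481
Css,max = 25.5 × 1.481 = 37.76 µg/L
Css,min = Css,max × e^(−kτ) = 37.76 × 0.3247 ≈ 12.3 µg/L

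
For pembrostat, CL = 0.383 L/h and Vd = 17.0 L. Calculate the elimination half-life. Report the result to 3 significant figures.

k = CL / V = 0.383 / 17.0 = 0.02253 h⁻¹
t½ = ln 2 / k = ln 2 / 0.02253 ≈ 30.8 hours

30.8 hours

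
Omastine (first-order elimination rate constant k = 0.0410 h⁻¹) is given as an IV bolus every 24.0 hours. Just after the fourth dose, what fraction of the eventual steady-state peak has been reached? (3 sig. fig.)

f_n = 1 − e^(−nkτ) = 1 − e^(−4 × 0.04100 × 24.0) = 1 − e^(−3.936) = 1 − 0.01953 ≈ 0.980

0.980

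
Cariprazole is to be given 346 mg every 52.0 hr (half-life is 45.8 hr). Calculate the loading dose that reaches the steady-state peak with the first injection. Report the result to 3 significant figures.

635 mg

k = ln 2 / 45.8 = 0.01513 hr⁻¹
Accumulation ratio R = 1 / (1 − e^(−kτ)) = 1 / (1 − e^(−0.01513×52.0)) = 1 / (1 − 0.4552) = 1.836
Loading dose = maintenance dose × R = 346 × 1.836 ≈ 635 mg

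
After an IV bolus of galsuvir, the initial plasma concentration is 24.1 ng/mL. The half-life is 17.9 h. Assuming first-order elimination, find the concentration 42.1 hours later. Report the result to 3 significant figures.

k = ln 2 / 17.9 = 0.03872 h⁻¹
42.1 h is 2.352 half-lives, so C = 24.1 × (1/2)^2.352 = 24.1 × 0.1959 ≈ 4.72 ng/mL

4.72 ng/mL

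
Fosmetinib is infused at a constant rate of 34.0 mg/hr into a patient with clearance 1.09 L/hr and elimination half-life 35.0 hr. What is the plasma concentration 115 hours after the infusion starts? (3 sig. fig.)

28.0 µg/mL

Css = rate / CL = 34.0 / 1.09 = 31.19 µg/mL
k = ln 2 / 35.0 = 0.01980 hr⁻¹
C(t) = Css (1 − e^(−kt)) = 31.19 × (1 − e^(−2.277)) = 31.19 × 0.8975 ≈ 28.0 µg/mL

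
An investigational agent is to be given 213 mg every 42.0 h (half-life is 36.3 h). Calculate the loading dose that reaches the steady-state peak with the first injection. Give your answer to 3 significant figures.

k = ln 2 / 36.3 = 0.01909 h⁻¹
Accumulation ratio R = 1 / (1 − e^(−kτ)) = 1 / (1 − e^(−0.01909×42.0)) = 1 / (1 − 0.4484) = 1.813
Loading dose = maintenance dose × R = 213 × 1.813 ≈ 386 mg

386 mg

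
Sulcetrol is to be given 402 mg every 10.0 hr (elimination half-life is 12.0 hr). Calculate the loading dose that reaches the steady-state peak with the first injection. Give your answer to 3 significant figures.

916 mg

k = ln 2 / 12.0 = 0.05776 hr⁻¹
Accumulation ratio R = 1 / (1 − e^(−kτ)) = 1 / (1 − e^(−0.05776×10.0)) = 1 / (1 − 0.5612) = 2.279
Loading dose = maintenance dose × R = 402 × 2.279 ≈ 916 mg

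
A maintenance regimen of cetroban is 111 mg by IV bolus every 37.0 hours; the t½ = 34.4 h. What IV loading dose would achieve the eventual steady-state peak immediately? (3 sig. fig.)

211 mg

k = ln 2 / 34.4 = 0.02015 h⁻¹
Accumulation ratio R = 1 / (1 − e^(−kτ)) = 1 / (1 − e^(−0.02015×37.0)) = 1 / (1 − 0.4745) = 1.903
Loading dose = maintenance dose × R = 111 × 1.903 ≈ 211 mg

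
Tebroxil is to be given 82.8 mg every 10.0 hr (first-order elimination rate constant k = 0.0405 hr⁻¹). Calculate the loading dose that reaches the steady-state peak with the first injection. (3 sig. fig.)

Accumulation ratio R = 1 / (1 − e^(−kτ)) = 1 / (1 − e^(−0.04050×10.0)) = 1 / (1 − 0.6670) = 3.003
Loading dose = maintenance dose × R = 82.8 × 3.003 ≈ 249 mg

249 mg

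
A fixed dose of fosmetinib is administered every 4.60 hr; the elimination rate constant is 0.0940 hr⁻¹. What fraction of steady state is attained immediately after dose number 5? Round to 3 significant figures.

0.885

f_n = 1 − e^(−nkτ) = 1 − e^(−5 × 0.09400 × 4.60) = 1 − e^(−2.162) = 1 − 0.1151 ≈ 0.885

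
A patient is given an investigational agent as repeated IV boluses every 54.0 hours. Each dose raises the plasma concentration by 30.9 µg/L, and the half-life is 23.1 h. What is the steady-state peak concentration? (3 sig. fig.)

k = ln 2 / 23.1 = 0.03001 h⁻¹
Fraction remaining after one interval: e^(−kτ) = e^(−0.03001 × 54.0) = 0.1978
R = 1 / (1 − 0.1978) = 1.247
Css,max = 30.9 × 1.247 ≈ 38.5 µg/L

38.5 µg/L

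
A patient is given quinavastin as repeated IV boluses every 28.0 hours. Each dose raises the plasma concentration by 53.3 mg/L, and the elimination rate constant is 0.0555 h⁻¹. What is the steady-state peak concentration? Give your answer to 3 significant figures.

67.6 mg/L

Fraction remaining after one interval: e^(−kτ) = e^(−0.05550 × 28.0) = 0.2114
R = 1 / (1 − 0.2114) = 1.268
Css,max = 53.3 × 1.268 ≈ 67.6 mg/L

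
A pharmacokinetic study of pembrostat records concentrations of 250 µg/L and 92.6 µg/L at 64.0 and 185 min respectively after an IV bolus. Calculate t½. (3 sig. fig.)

84.4 minutes

k = ln(C₁/C₂) / (t₂ − t₁) = ln(250/92.6) / (185 − 64.0)
  = 0.9932 / 121.0 = 0.008208 min⁻¹
t½ = ln 2 / k = ln 2 / 0.008208 ≈ 84.4 minutes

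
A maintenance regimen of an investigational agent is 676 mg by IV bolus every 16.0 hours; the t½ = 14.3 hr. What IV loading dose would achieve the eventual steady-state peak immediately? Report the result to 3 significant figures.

k = ln 2 / 14.3 = 0.04847 hr⁻¹
Accumulation ratio R = 1 / (1 − e^(−kτ)) = 1 / (1 − e^(−0.04847×16.0)) = 1 / (1 − 0.4605) = 1.853
Loading dose = maintenance dose × R = 676 × 1.853 ≈ 1250 mg

1250 mg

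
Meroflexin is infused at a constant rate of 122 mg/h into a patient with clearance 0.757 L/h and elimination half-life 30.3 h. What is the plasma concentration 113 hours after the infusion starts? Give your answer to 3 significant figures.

Css = rate / CL = 122 / 0.757 = 161.2 mg/L
k = ln 2 / 30.3 = 0.02288 h⁻¹
C(t) = Css (1 − e^(−kt)) = 161.2 × (1 − e^(−2.585)) = 161.2 × 0.9246 ≈ 149 mg/L

149 mg/L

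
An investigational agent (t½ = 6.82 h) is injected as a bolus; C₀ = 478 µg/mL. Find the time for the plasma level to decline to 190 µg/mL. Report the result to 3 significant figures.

9.08 hours

k = ln 2 / 6.82 = 0.1016 h⁻¹
C(t) = C₀ e^(−kt)  ⇒  t = ln(C₀/C) / k
t = ln(478/190) / 0.1016 = 0.9226 / 0.1016 ≈ 9.08 hours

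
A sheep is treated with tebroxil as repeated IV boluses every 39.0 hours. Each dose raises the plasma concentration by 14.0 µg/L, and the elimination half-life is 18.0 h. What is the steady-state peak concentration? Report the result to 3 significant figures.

18.0 µg/L

k = ln 2 / 18.0 = 0.03851 h⁻¹
Fraction remaining after one interval: e^(−kτ) = e^(−0.03851 × 39.0) = 0.2227
R = 1 / (1 − 0.2227) = 1.287
Css,max = 14.0 × 1.287 ≈ 18.0 µg/L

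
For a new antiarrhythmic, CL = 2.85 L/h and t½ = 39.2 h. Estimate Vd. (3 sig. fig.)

k = ln 2 / t½ = ln 2 / 39.2 = 0.01768 h⁻¹
V = CL / k = 2.85 / 0.01768 ≈ 161 L

161 L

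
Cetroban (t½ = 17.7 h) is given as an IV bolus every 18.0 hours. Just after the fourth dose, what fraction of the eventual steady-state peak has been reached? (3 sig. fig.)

k = ln 2 / 17.7 = 0.03916 h⁻¹
f_n = 1 − e^(−nkτ) = 1 − e^(−4 × 0.03916 × 18.0) = 1 − e^(−2.820) = 1 − 0.05963 ≈ 0.940

0.940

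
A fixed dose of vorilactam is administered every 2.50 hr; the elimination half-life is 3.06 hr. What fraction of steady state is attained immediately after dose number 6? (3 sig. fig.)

0.967

k = ln 2 / 3.06 = 0.2265 hr⁻¹
f_n = 1 − e^(−nkτ) = 1 − e^(−6 × 0.2265 × 2.50) = 1 − e^(−3.398) = 1 − 0.03345 ≈ 0.967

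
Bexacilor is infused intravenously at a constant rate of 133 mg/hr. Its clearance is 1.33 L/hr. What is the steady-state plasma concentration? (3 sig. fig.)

100 µg/mL

Css = infusion rate / CL = 133 / 1.33 ≈ 100 µg/mL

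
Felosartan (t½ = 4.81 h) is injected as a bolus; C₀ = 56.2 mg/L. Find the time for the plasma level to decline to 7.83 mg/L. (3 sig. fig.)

k = ln 2 / 4.81 = 0.1441 h⁻¹
C(t) = C₀ e^(−kt)  ⇒  t = ln(C₀/C) / k
t = ln(56.2/7.83) / 0.1441 = 1.971 / 0.1441 ≈ 13.7 hours

13.7 hours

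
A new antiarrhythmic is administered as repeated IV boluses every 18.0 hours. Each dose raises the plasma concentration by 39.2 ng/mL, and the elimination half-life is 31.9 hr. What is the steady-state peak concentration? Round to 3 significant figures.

k = ln 2 / 31.9 = 0.02173 hr⁻¹
Fraction remaining after one interval: e^(−kτ) = e^(−0.02173 × 18.0) = 0.6763
R = 1 / (1 − 0.6763) = 3.089
Css,max = 39.2 × 3.089 ≈ 121 ng/mL

121 ng/mL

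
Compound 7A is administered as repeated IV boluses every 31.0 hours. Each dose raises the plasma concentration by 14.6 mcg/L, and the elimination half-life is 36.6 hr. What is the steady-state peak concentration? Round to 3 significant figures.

32.9 mcg/L

k = ln 2 / 36.6 = 0.01894 hr⁻¹
Fraction remaining after one interval: e^(−kτ) = e^(−0.01894 × 31.0) = 0.5559
R = 1 / (1 − 0.5559) = 2.252
Css,max = 14.6 × 2.252 ≈ 32.9 mcg/L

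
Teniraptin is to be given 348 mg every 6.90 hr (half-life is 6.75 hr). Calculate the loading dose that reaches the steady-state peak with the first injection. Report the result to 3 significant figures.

686 mg

k = ln 2 / 6.75 = 0.1027 hr⁻¹
Accumulation ratio R = 1 / (1 − e^(−kτ)) = 1 / (1 − e^(−0.1027×6.90)) = 1 / (1 − 0.4924) = 1.970
Loading dose = maintenance dose × R = 348 × 1.970 ≈ 686 mg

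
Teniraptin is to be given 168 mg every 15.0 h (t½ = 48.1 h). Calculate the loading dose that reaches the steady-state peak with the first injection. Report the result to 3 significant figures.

k = ln 2 / 48.1 = 0.01441 h⁻¹
Accumulation ratio R = 1 / (1 − e^(−kτ)) = 1 / (1 − e^(−0.01441×15.0)) = 1 / (1 − 0.8056) = 5.144
Loading dose = maintenance dose × R = 168 × 5.144 ≈ 864 mg

864 mg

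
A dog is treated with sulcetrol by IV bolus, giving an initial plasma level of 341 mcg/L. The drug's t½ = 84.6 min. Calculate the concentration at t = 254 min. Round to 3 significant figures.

42.6 mcg/L

k = ln 2 / 84.6 = 0.008193 min⁻¹
C(t) = C₀ e^(−kt) = 341 × e^(−0.008193 × 254) = 341 × e^(−2.081) = 341 × 0.1248 ≈ 42.6 mcg/L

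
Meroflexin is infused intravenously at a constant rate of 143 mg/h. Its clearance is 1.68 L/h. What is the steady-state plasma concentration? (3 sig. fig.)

85.1 µg/mL

Css = infusion rate / CL = 143 / 1.68 ≈ 85.1 µg/mL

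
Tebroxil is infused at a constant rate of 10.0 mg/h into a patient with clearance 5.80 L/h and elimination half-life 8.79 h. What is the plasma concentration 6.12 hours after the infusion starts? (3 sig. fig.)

Css = rate / CL = 10.0 / 5.80 = 1.724 mg/L
k = ln 2 / 8.79 = 0.07886 h⁻¹
C(t) = Css (1 − e^(−kt)) = 1.724 × (1 − e^(−0.4826)) = 1.724 × 0.3828 ≈ 0.660 mg/L

0.660 mg/L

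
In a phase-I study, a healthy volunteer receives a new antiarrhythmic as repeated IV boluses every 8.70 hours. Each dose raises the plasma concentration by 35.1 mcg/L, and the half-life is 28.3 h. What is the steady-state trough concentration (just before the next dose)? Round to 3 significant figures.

148 mcg/L

k = ln 2 / 28.3 = 0.02449 h⁻¹
Fraction remaining after one interval: e^(−kτ) = e^(−0.02449 × 8.70) = 0.8081
R = 1 / (1 − 0.8081) = 5.211
Css,max = 35.1 × 5.211 = 182.9 mcg/L
Css,min = Css,max × e^(−kτ) = 182.9 × 0.8081 ≈ 148 mcg/L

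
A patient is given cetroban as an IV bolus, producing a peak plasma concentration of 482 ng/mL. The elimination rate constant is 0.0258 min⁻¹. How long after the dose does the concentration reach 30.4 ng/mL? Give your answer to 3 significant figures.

C(t) = C₀ e^(−kt)  ⇒  t = ln(C₀/C) / k
t = ln(482/30.4) / 0.02580 = 2.764 / 0.02580 ≈ 107 minutes

107 minutes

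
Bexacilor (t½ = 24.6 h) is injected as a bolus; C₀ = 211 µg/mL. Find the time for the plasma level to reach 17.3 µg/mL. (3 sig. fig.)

88.8 hours

k = ln 2 / 24.6 = 0.02818 h⁻¹
C(t) = C₀ e^(−kt)  ⇒  t = ln(C₀/C) / k
t = ln(211/17.3) / 0.02818 = 2.501 / 0.02818 ≈ 88.8 hours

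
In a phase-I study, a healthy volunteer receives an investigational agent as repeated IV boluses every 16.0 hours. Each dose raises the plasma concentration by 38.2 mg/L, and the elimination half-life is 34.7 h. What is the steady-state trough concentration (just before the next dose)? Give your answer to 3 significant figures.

k = ln 2 / 34.7 = 0.01998 h⁻¹
Fraction remaining after one interval: e^(−kτ) = e^(−0.01998 × 16.0) = 0.7264
R = 1 / (1 − 0.7264) = 3.655
Css,max = 38.2 × 3.655 = 139.6 mg/L
Css,min = Css,max × e^(−kτ) = 139.6 × 0.7264 ≈ 101 mg/L

101 mg/L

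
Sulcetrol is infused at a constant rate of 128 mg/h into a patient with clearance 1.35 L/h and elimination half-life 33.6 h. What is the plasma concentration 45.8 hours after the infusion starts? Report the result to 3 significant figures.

58.0 µg/mL

Css = rate / CL = 128 / 1.35 = 94.81 µg/mL
k = ln 2 / 33.6 = 0.02063 h⁻¹
C(t) = Css (1 − e^(−kt)) = 94.81 × (1 − e^(−0.9448)) = 94.81 × 0.6113 ≈ 58.0 µg/mL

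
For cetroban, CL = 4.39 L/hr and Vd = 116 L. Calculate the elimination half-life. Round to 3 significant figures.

k = CL / V = 4.39 / 116 = 0.03784 hr⁻¹
t½ = ln 2 / k = ln 2 / 0.03784 ≈ 18.3 hours

18.3 hours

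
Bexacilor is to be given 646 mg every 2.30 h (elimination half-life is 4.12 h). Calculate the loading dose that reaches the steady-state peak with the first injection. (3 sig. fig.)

2010 mg

k = ln 2 / 4.12 = 0.1682 h⁻¹
Accumulation ratio R = 1 / (1 − e^(−kτ)) = 1 / (1 − e^(−0.1682×2.30)) = 1 / (1 − 0.6791) = 3.116
Loading dose = maintenance dose × R = 646 × 3.116 ≈ 2010 mg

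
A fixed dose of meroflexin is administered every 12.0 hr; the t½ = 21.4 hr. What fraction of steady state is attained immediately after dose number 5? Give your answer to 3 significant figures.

0.857

k = ln 2 / 21.4 = 0.03239 hr⁻¹
f_n = 1 − e^(−nkτ) = 1 − e^(−5 × 0.03239 × 12.0) = 1 − e^(−1.943) = 1 − 0.1432 ≈ 0.857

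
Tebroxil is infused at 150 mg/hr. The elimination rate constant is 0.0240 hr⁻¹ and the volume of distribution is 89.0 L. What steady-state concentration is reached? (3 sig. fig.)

CL = k · V = 0.0240 × 89.0 = 2.136 L/hr
Css = rate / CL = 150 / 2.136 ≈ 70.2 µg/mL

70.2 µg/mL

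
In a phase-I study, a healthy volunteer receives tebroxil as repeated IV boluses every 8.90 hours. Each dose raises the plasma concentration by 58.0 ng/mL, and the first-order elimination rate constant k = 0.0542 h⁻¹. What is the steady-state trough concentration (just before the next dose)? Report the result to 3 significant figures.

Fraction remaining after one interval: e^(−kτ) = e^(−0.05420 × 8.90) = 0.6173
R = 1 / (1 − 0.6173) = 2.613
Css,max = 58.0 × 2.613 = 151.6 ng/mL
Css,min = Css,max × e^(−kτ) = 151.6 × 0.6173 ≈ 93.6 ng/mL

93.6 ng/mL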